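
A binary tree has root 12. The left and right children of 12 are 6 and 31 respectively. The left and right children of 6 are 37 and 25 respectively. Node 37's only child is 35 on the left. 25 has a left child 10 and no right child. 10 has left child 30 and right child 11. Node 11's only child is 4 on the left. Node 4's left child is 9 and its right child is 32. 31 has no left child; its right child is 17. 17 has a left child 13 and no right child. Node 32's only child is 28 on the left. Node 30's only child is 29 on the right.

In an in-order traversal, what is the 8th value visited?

4

In-order visits the left subtree, then the node, then the right subtree.
At 12: go left to 6.
  At 6: go left to 37.
    At 37: go left to 35.
      35 is a leaf — visit 35.
    Visit 37.
    At 37: no right child.
  Visit 6.
  At 6: go right to 25.
    At 25: go left to 10.
      At 10: go left to 30.
        At 30: no left child.
        Visit 30.
        At 30: go right to 29.
          29 is a leaf — visit 29.
      Visit 10.
      At 10: go right to 11.
        At 11: go left to 4.
          At 4: go left to 9.
            9 is a leaf — visit 9.
          Visit 4.
          At 4: go right to 32.
            At 32: go left to 28.
              28 is a leaf — visit 28.
            Visit 32.
            At 32: no right child.
        Visit 11.
        At 11: no right child.
    Visit 25.
    At 25: no right child.
Visit 12.
At 12: go right to 31.
  At 31: no left child.
  Visit 31.
  At 31: go right to 17.
    At 17: go left to 13.
      13 is a leaf — visit 13.
    Visit 17.
    At 17: no right child.
Full in-order sequence: 35, 37, 6, 30, 29, 10, 9, 4, 28, 32, 11, 25, 12, 31, 13, 17.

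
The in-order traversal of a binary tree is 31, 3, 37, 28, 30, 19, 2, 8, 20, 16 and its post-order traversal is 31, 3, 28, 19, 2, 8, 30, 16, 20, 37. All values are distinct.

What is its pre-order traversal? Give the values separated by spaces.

The last element of post-order is the root; it splits in-order into left and right subtrees.
Root 37: left subtree has 2 nodes {31, 3}, right has 7 {28, 30, 19, 2, 8, 20, 16}.
  Root 3: left subtree has 1 node {31}, right has 0 { }.
  Root 20: left subtree has 5 nodes {28, 30, 19, 2, 8}, right has 1 {16}.
    Root 30: left subtree has 1 node {28}, right has 3 {19, 2, 8}.
      Root 8: left subtree has 2 nodes {19, 2}, right has 0 { }.
        Root 2: left subtree has 1 node {19}, right has 0 { }.

37 3 31 20 30 28 8 2 19 16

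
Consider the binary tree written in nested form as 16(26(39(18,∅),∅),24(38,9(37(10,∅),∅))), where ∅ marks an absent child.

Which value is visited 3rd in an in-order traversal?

In-order visits the left subtree, then the node, then the right subtree.
At 16: go left to 26.
  At 26: go left to 39.
    At 39: go left to 18.
      18 is a leaf — visit 18.
    Visit 39.
    At 39: no right child.
  Visit 26.
  At 26: no right child.
Visit 16.
At 16: go right to 24.
  At 24: go left to 38.
    38 is a leaf — visit 38.
  Visit 24.
  At 24: go right to 9.
    At 9: go left to 37.
      At 37: go left to 10.
        10 is a leaf — visit 10.
      Visit 37.
      At 37: no right child.
    Visit 9.
    At 9: no right child.
Full in-order sequence: 18, 39, 26, 16, 38, 24, 10, 37, 9.

26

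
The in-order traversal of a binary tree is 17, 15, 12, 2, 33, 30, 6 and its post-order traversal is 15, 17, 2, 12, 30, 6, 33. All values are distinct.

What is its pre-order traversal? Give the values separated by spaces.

The last element of post-order is the root; it splits in-order into left and right subtrees.
Root 33: left subtree has 4 nodes {17, 15, 12, 2}, right has 2 {30, 6}.
  Root 12: left subtree has 2 nodes {17, 15}, right has 1 {2}.
    Root 17: left subtree has 0 nodes { }, right has 1 {15}.
  Root 6: left subtree has 1 node {30}, right has 0 { }.

33 12 17 15 2 6 30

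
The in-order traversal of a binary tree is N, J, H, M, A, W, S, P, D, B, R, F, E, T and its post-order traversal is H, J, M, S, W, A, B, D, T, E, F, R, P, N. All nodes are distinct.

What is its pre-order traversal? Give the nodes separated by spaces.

N P A M J H W S R D B F E T

The last element of post-order is the root; it splits in-order into left and right subtrees.
Root N: left subtree has 0 nodes { }, right has 13 {J, H, M, A, W, S, P, D, B, R, F, E, T}.
  Root P: left subtree has 6 nodes {J, H, M, A, W, S}, right has 6 {D, B, R, F, E, T}.
    Root A: left subtree has 3 nodes {J, H, M}, right has 2 {W, S}.
      Root M: left subtree has 2 nodes {J, H}, right has 0 { }.
        Root J: left subtree has 0 nodes { }, right has 1 {H}.
      Root W: left subtree has 0 nodes { }, right has 1 {S}.
    Root R: left subtree has 2 nodes {D, B}, right has 3 {F, E, T}.
      Root D: left subtree has 0 nodes { }, right has 1 {B}.
      Root F: left subtree has 0 nodes { }, right has 2 {E, T}.
        Root E: left subtree has 0 nodes { }, right has 1 {T}.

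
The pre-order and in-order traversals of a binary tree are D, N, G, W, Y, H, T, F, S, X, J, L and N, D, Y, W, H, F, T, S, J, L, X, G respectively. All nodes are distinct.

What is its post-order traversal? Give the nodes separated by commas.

N, Y, F, L, J, X, S, T, H, W, G, D

The first element of pre-order is the root; it splits in-order into left and right subtrees.
Root D: left subtree has 1 node {N}, right has 10 {Y, W, H, F, T, S, J, L, X, G}.
  Root G: left subtree has 9 nodes {Y, W, H, F, T, S, J, L, X}, right has 0 { }.
    Root W: left subtree has 1 node {Y}, right has 7 {H, F, T, S, J, L, X}.
      Root H: left subtree has 0 nodes { }, right has 6 {F, T, S, J, L, X}.
        Root T: left subtree has 1 node {F}, right has 4 {S, J, L, X}.
          Root S: left subtree has 0 nodes { }, right has 3 {J, L, X}.
            Root X: left subtree has 2 nodes {J, L}, right has 0 { }.
              Root J: left subtree has 0 nodes { }, right has 1 {L}.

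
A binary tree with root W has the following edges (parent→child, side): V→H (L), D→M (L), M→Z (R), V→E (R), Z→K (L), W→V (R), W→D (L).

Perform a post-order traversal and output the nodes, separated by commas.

K, Z, M, D, H, E, V, W

Post-order visits the left subtree, then the right subtree, then the node.
At W: go left to D.
  At D: go left to M.
    At M: no left child.
    At M: go right to Z.
      At Z: go left to K.
        K is a leaf — visit K.
      At Z: no right child.
      Visit Z.
    Visit M.
  At D: no right child.
  Visit D.
At W: go right to V.
  At V: go left to H.
    H is a leaf — visit H.
  At V: go right to E.
    E is a leaf — visit E.
  Visit V.
Visit W.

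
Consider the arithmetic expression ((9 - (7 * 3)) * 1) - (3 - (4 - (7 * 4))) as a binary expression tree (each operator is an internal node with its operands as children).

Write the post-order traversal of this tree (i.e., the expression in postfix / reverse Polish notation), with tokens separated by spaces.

9 7 3 * - 1 * 3 4 7 4 * - - -

Post-order on an expression tree gives postfix notation: for each operator, emit left operand, right operand, then the operator.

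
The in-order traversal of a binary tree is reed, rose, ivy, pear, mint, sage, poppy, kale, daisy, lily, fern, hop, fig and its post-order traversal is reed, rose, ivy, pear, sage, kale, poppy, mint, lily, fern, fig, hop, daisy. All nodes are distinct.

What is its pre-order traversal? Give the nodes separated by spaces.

The last element of post-order is the root; it splits in-order into left and right subtrees.
Root daisy: left subtree has 8 nodes {reed, rose, ivy, pear, mint, sage, poppy, kale}, right has 4 {lily, fern, hop, fig}.
  Root mint: left subtree has 4 nodes {reed, rose, ivy, pear}, right has 3 {sage, poppy, kale}.
    Root pear: left subtree has 3 nodes {reed, rose, ivy}, right has 0 { }.
      Root ivy: left subtree has 2 nodes {reed, rose}, right has 0 { }.
        Root rose: left subtree has 1 node {reed}, right has 0 { }.
    Root poppy: left subtree has 1 node {sage}, right has 1 {kale}.
  Root hop: left subtree has 2 nodes {lily, fern}, right has 1 {fig}.
    Root fern: left subtree has 1 node {lily}, right has 0 { }.

daisy mint pear ivy rose reed poppy sage kale hop fern lily fig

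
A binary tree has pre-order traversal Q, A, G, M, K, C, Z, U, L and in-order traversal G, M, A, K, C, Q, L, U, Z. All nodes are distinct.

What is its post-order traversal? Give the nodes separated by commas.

The first element of pre-order is the root; it splits in-order into left and right subtrees.
Root Q: left subtree has 5 nodes {G, M, A, K, C}, right has 3 {L, U, Z}.
  Root A: left subtree has 2 nodes {G, M}, right has 2 {K, C}.
    Root G: left subtree has 0 nodes { }, right has 1 {M}.
    Root K: left subtree has 0 nodes { }, right has 1 {C}.
  Root Z: left subtree has 2 nodes {L, U}, right has 0 { }.
    Root U: left subtree has 1 node {L}, right has 0 { }.

M, G, C, K, A, L, U, Z, Q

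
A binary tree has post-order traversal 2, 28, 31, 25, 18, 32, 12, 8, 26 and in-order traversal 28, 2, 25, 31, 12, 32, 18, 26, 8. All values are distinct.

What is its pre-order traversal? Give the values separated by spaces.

26 12 25 28 2 31 32 18 8

The last element of post-order is the root; it splits in-order into left and right subtrees.
Root 26: left subtree has 7 nodes {28, 2, 25, 31, 12, 32, 18}, right has 1 {8}.
  Root 12: left subtree has 4 nodes {28, 2, 25, 31}, right has 2 {32, 18}.
    Root 25: left subtree has 2 nodes {28, 2}, right has 1 {31}.
      Root 28: left subtree has 0 nodes { }, right has 1 {2}.
    Root 32: left subtree has 0 nodes { }, right has 1 {18}.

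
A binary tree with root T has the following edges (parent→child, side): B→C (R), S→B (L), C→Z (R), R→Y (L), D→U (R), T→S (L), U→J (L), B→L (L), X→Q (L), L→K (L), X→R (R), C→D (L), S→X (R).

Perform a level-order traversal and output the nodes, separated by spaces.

T S B X L C Q R K D Z Y U J

Level-order visits nodes level by level from the root, left to right within each level.
Level 0: T
Level 1: S
Level 2: B, X
Level 3: L, C, Q, R
Level 4: K, D, Z, Y
Level 5: U
Level 6: J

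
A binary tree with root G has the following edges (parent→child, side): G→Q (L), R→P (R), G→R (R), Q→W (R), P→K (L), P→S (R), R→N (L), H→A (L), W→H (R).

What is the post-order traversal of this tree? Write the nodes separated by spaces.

A H W Q N K S P R G

Post-order visits the left subtree, then the right subtree, then the node.
At G: go left to Q.
  At Q: no left child.
  At Q: go right to W.
    At W: no left child.
    At W: go right to H.
      At H: go left to A.
        A is a leaf — visit A.
      At H: no right child.
      Visit H.
    Visit W.
  Visit Q.
At G: go right to R.
  At R: go left to N.
    N is a leaf — visit N.
  At R: go right to P.
    At P: go left to K.
      K is a leaf — visit K.
    At P: go right to S.
      S is a leaf — visit S.
    Visit P.
  Visit R.
Visit G.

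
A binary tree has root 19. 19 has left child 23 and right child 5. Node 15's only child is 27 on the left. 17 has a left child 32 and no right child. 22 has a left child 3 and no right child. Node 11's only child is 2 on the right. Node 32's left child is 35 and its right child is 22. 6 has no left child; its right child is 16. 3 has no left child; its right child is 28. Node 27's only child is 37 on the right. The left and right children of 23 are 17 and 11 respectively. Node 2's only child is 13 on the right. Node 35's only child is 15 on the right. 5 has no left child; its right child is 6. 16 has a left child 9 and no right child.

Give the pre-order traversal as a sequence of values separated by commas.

19, 23, 17, 32, 35, 15, 27, 37, 22, 3, 28, 11, 2, 13, 5, 6, 16, 9

Pre-order visits the node, then its left subtree, then its right subtree.
Visit 19.
At 19: go left to 23.
  Visit 23.
  At 23: go left to 17.
    Visit 17.
    At 17: go left to 32.
      Visit 32.
      At 32: go left to 35.
        Visit 35.
        At 35: no left child.
        At 35: go right to 15.
          Visit 15.
          At 15: go left to 27.
            Visit 27.
            At 27: no left child.
            At 27: go right to 37.
              37 is a leaf — visit 37.
          At 15: no right child.
      At 32: go right to 22.
        Visit 22.
        At 22: go left to 3.
          Visit 3.
          At 3: no left child.
          At 3: go right to 28.
            28 is a leaf — visit 28.
        At 22: no right child.
    At 17: no right child.
  At 23: go right to 11.
    Visit 11.
    At 11: no left child.
    At 11: go right to 2.
      Visit 2.
      At 2: no left child.
      At 2: go right to 13.
        13 is a leaf — visit 13.
At 19: go right to 5.
  Visit 5.
  At 5: no left child.
  At 5: go right to 6.
    Visit 6.
    At 6: no left child.
    At 6: go right to 16.
      Visit 16.
      At 16: go left to 9.
        9 is a leaf — visit 9.
      At 16: no right child.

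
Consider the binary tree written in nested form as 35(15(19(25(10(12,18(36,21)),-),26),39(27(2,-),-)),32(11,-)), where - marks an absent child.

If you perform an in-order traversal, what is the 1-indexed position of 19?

In-order visits the left subtree, then the node, then the right subtree.
At 35: go left to 15.
  At 15: go left to 19.
    At 19: go left to 25.
      At 25: go left to 10.
        At 10: go left to 12.
          12 is a leaf — visit 12.
        Visit 10.
        At 10: go right to 18.
          At 18: go left to 36.
            36 is a leaf — visit 36.
          Visit 18.
          At 18: go right to 21.
            21 is a leaf — visit 21.
      Visit 25.
      At 25: no right child.
    Visit 19.
    At 19: go right to 26.
      26 is a leaf — visit 26.
  Visit 15.
  At 15: go right to 39.
    At 39: go left to 27.
      At 27: go left to 2.
        2 is a leaf — visit 2.
      Visit 27.
      At 27: no right child.
    Visit 39.
    At 39: no right child.
Visit 35.
At 35: go right to 32.
  At 32: go left to 11.
    11 is a leaf — visit 11.
  Visit 32.
  At 32: no right child.
Full in-order sequence: 12, 10, 36, 18, 21, 25, 19, 26, 15, 2, 27, 39, 35, 11, 32.

7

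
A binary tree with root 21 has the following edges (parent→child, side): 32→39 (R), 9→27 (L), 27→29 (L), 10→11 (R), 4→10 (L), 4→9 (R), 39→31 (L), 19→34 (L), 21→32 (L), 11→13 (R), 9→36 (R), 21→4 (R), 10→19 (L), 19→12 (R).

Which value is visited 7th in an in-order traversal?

12

In-order visits the left subtree, then the node, then the right subtree.
At 21: go left to 32.
  At 32: no left child.
  Visit 32.
  At 32: go right to 39.
    At 39: go left to 31.
      31 is a leaf — visit 31.
    Visit 39.
    At 39: no right child.
Visit 21.
At 21: go right to 4.
  At 4: go left to 10.
    At 10: go left to 19.
      At 19: go left to 34.
        34 is a leaf — visit 34.
      Visit 19.
      At 19: go right to 12.
        12 is a leaf — visit 12.
    Visit 10.
    At 10: go right to 11.
      At 11: no left child.
      Visit 11.
      At 11: go right to 13.
        13 is a leaf — visit 13.
  Visit 4.
  At 4: go right to 9.
    At 9: go left to 27.
      At 27: go left to 29.
        29 is a leaf — visit 29.
      Visit 27.
      At 27: no right child.
    Visit 9.
    At 9: go right to 36.
      36 is a leaf — visit 36.
Full in-order sequence: 32, 31, 39, 21, 34, 19, 12, 10, 11, 13, 4, 29, 27, 9, 36.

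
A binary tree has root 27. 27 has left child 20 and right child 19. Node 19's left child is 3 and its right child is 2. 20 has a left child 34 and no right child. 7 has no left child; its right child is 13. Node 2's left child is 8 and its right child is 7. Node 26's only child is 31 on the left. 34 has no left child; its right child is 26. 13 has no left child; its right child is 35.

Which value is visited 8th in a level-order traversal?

Level-order visits nodes level by level from the root, left to right within each level.
Level 0: 27
Level 1: 20, 19
Level 2: 34, 3, 2
Level 3: 26, 8, 7
Level 4: 31, 13
Level 5: 35
Full level-order sequence: 27, 20, 19, 34, 3, 2, 26, 8, 7, 31, 13, 35.

8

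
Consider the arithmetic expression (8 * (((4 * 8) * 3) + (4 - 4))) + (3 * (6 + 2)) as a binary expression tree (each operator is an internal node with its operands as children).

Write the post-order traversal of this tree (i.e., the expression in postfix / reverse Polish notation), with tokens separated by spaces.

Post-order on an expression tree gives postfix notation: for each operator, emit left operand, right operand, then the operator.

8 4 8 * 3 * 4 4 - + * 3 6 2 + * +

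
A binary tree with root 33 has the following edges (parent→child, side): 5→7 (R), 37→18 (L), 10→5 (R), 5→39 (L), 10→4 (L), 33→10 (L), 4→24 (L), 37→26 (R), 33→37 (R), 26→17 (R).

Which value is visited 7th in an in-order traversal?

In-order visits the left subtree, then the node, then the right subtree.
At 33: go left to 10.
  At 10: go left to 4.
    At 4: go left to 24.
      24 is a leaf — visit 24.
    Visit 4.
    At 4: no right child.
  Visit 10.
  At 10: go right to 5.
    At 5: go left to 39.
      39 is a leaf — visit 39.
    Visit 5.
    At 5: go right to 7.
      7 is a leaf — visit 7.
Visit 33.
At 33: go right to 37.
  At 37: go left to 18.
    18 is a leaf — visit 18.
  Visit 37.
  At 37: go right to 26.
    At 26: no left child.
    Visit 26.
    At 26: go right to 17.
      17 is a leaf — visit 17.
Full in-order sequence: 24, 4, 10, 39, 5, 7, 33, 18, 37, 26, 17.

33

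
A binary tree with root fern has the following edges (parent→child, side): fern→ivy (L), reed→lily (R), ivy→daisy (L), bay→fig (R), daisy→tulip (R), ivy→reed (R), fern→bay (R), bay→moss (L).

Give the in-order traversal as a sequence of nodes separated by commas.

In-order visits the left subtree, then the node, then the right subtree.
At fern: go left to ivy.
  At ivy: go left to daisy.
    At daisy: no left child.
    Visit daisy.
    At daisy: go right to tulip.
      tulip is a leaf — visit tulip.
  Visit ivy.
  At ivy: go right to reed.
    At reed: no left child.
    Visit reed.
    At reed: go right to lily.
      lily is a leaf — visit lily.
Visit fern.
At fern: go right to bay.
  At bay: go left to moss.
    moss is a leaf — visit moss.
  Visit bay.
  At bay: go right to fig.
    fig is a leaf — visit fig.

daisy, tulip, ivy, reed, lily, fern, moss, bay, fig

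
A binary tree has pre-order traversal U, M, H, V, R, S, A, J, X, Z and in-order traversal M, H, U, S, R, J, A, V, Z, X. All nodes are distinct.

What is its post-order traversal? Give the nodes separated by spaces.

The first element of pre-order is the root; it splits in-order into left and right subtrees.
Root U: left subtree has 2 nodes {M, H}, right has 7 {S, R, J, A, V, Z, X}.
  Root M: left subtree has 0 nodes { }, right has 1 {H}.
  Root V: left subtree has 4 nodes {S, R, J, A}, right has 2 {Z, X}.
    Root R: left subtree has 1 node {S}, right has 2 {J, A}.
      Root A: left subtree has 1 node {J}, right has 0 { }.
    Root X: left subtree has 1 node {Z}, right has 0 { }.

H M S J A R Z X V U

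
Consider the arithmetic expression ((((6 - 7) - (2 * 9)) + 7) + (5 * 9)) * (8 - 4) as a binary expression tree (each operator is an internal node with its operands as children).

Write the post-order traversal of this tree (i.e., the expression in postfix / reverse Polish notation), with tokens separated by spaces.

Post-order on an expression tree gives postfix notation: for each operator, emit left operand, right operand, then the operator.

6 7 - 2 9 * - 7 + 5 9 * + 8 4 - *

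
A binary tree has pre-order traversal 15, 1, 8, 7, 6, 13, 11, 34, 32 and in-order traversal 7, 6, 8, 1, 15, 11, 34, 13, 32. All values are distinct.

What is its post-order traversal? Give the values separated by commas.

The first element of pre-order is the root; it splits in-order into left and right subtrees.
Root 15: left subtree has 4 nodes {7, 6, 8, 1}, right has 4 {11, 34, 13, 32}.
  Root 1: left subtree has 3 nodes {7, 6, 8}, right has 0 { }.
    Root 8: left subtree has 2 nodes {7, 6}, right has 0 { }.
      Root 7: left subtree has 0 nodes { }, right has 1 {6}.
  Root 13: left subtree has 2 nodes {11, 34}, right has 1 {32}.
    Root 11: left subtree has 0 nodes { }, right has 1 {34}.

6, 7, 8, 1, 34, 11, 32, 13, 15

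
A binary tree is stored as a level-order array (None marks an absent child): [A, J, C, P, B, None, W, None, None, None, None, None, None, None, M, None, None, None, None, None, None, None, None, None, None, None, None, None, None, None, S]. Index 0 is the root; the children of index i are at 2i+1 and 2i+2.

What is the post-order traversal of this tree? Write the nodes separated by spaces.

Post-order visits the left subtree, then the right subtree, then the node.
At A: go left to J.
  At J: go left to P.
    P is a leaf — visit P.
  At J: go right to B.
    B is a leaf — visit B.
  Visit J.
At A: go right to C.
  At C: no left child.
  At C: go right to W.
    At W: no left child.
    At W: go right to M.
      At M: no left child.
      At M: go right to S.
        S is a leaf — visit S.
      Visit M.
    Visit W.
  Visit C.
Visit A.

P B J S M W C A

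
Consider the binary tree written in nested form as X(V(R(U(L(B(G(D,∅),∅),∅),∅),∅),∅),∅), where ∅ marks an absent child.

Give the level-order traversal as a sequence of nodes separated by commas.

X, V, R, U, L, B, G, D

Level-order visits nodes level by level from the root, left to right within each level.
Level 0: X
Level 1: V
Level 2: R
Level 3: U
Level 4: L
Level 5: B
Level 6: G
Level 7: D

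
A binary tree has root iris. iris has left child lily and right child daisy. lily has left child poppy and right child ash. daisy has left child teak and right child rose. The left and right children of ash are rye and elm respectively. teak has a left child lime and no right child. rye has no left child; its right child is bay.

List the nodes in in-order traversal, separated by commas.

poppy, lily, rye, bay, ash, elm, iris, lime, teak, daisy, rose

In-order visits the left subtree, then the node, then the right subtree.
At iris: go left to lily.
  At lily: go left to poppy.
    poppy is a leaf — visit poppy.
  Visit lily.
  At lily: go right to ash.
    At ash: go left to rye.
      At rye: no left child.
      Visit rye.
      At rye: go right to bay.
        bay is a leaf — visit bay.
    Visit ash.
    At ash: go right to elm.
      elm is a leaf — visit elm.
Visit iris.
At iris: go right to daisy.
  At daisy: go left to teak.
    At teak: go left to lime.
      lime is a leaf — visit lime.
    Visit teak.
    At teak: no right child.
  Visit daisy.
  At daisy: go right to rose.
    rose is a leaf — visit rose.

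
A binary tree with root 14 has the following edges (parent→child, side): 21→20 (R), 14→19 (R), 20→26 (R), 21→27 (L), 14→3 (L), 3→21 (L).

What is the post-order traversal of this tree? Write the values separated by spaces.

Post-order visits the left subtree, then the right subtree, then the node.
At 14: go left to 3.
  At 3: go left to 21.
    At 21: go left to 27.
      27 is a leaf — visit 27.
    At 21: go right to 20.
      At 20: no left child.
      At 20: go right to 26.
        26 is a leaf — visit 26.
      Visit 20.
    Visit 21.
  At 3: no right child.
  Visit 3.
At 14: go right to 19.
  19 is a leaf — visit 19.
Visit 14.

27 26 20 21 3 19 14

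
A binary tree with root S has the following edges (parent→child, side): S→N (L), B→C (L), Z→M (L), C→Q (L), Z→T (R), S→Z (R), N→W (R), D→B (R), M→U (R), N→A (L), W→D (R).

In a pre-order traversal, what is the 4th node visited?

W

Pre-order visits the node, then its left subtree, then its right subtree.
Visit S.
At S: go left to N.
  Visit N.
  At N: go left to A.
    A is a leaf — visit A.
  At N: go right to W.
    Visit W.
    At W: no left child.
    At W: go right to D.
      Visit D.
      At D: no left child.
      At D: go right to B.
        Visit B.
        At B: go left to C.
          Visit C.
          At C: go left to Q.
            Q is a leaf — visit Q.
          At C: no right child.
        At B: no right child.
At S: go right to Z.
  Visit Z.
  At Z: go left to M.
    Visit M.
    At M: no left child.
    At M: go right to U.
      U is a leaf — visit U.
  At Z: go right to T.
    T is a leaf — visit T.
Full pre-order sequence: S, N, A, W, D, B, C, Q, Z, M, U, T.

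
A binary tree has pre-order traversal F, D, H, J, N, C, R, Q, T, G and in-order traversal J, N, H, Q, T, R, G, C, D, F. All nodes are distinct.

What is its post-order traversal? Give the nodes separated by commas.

N, J, T, Q, G, R, C, H, D, F

The first element of pre-order is the root; it splits in-order into left and right subtrees.
Root F: left subtree has 9 nodes {J, N, H, Q, T, R, G, C, D}, right has 0 { }.
  Root D: left subtree has 8 nodes {J, N, H, Q, T, R, G, C}, right has 0 { }.
    Root H: left subtree has 2 nodes {J, N}, right has 5 {Q, T, R, G, C}.
      Root J: left subtree has 0 nodes { }, right has 1 {N}.
      Root C: left subtree has 4 nodes {Q, T, R, G}, right has 0 { }.
        Root R: left subtree has 2 nodes {Q, T}, right has 1 {G}.
          Root Q: left subtree has 0 nodes { }, right has 1 {T}.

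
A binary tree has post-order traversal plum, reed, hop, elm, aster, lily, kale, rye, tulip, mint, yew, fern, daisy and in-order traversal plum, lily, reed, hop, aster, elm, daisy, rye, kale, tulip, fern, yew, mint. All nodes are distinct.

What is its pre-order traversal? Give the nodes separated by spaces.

The last element of post-order is the root; it splits in-order into left and right subtrees.
Root daisy: left subtree has 6 nodes {plum, lily, reed, hop, aster, elm}, right has 6 {rye, kale, tulip, fern, yew, mint}.
  Root lily: left subtree has 1 node {plum}, right has 4 {reed, hop, aster, elm}.
    Root aster: left subtree has 2 nodes {reed, hop}, right has 1 {elm}.
      Root hop: left subtree has 1 node {reed}, right has 0 { }.
  Root fern: left subtree has 3 nodes {rye, kale, tulip}, right has 2 {yew, mint}.
    Root tulip: left subtree has 2 nodes {rye, kale}, right has 0 { }.
      Root rye: left subtree has 0 nodes { }, right has 1 {kale}.
    Root yew: left subtree has 0 nodes { }, right has 1 {mint}.

daisy lily plum aster hop reed elm fern tulip rye kale yew mint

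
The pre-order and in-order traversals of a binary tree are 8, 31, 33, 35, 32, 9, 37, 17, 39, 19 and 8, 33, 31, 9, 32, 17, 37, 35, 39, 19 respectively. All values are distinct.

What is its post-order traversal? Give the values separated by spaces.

33 9 17 37 32 19 39 35 31 8

The first element of pre-order is the root; it splits in-order into left and right subtrees.
Root 8: left subtree has 0 nodes { }, right has 9 {33, 31, 9, 32, 17, 37, 35, 39, 19}.
  Root 31: left subtree has 1 node {33}, right has 7 {9, 32, 17, 37, 35, 39, 19}.
    Root 35: left subtree has 4 nodes {9, 32, 17, 37}, right has 2 {39, 19}.
      Root 32: left subtree has 1 node {9}, right has 2 {17, 37}.
        Root 37: left subtree has 1 node {17}, right has 0 { }.
      Root 39: left subtree has 0 nodes { }, right has 1 {19}.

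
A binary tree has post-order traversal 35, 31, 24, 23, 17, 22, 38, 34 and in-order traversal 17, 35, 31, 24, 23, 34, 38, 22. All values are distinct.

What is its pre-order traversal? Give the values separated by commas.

34, 17, 23, 24, 31, 35, 38, 22

The last element of post-order is the root; it splits in-order into left and right subtrees.
Root 34: left subtree has 5 nodes {17, 35, 31, 24, 23}, right has 2 {38, 22}.
  Root 17: left subtree has 0 nodes { }, right has 4 {35, 31, 24, 23}.
    Root 23: left subtree has 3 nodes {35, 31, 24}, right has 0 { }.
      Root 24: left subtree has 2 nodes {35, 31}, right has 0 { }.
        Root 31: left subtree has 1 node {35}, right has 0 { }.
  Root 38: left subtree has 0 nodes { }, right has 1 {22}.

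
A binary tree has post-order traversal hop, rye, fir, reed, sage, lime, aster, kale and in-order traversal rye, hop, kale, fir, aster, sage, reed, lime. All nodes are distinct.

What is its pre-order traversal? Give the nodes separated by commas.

The last element of post-order is the root; it splits in-order into left and right subtrees.
Root kale: left subtree has 2 nodes {rye, hop}, right has 5 {fir, aster, sage, reed, lime}.
  Root rye: left subtree has 0 nodes { }, right has 1 {hop}.
  Root aster: left subtree has 1 node {fir}, right has 3 {sage, reed, lime}.
    Root lime: left subtree has 2 nodes {sage, reed}, right has 0 { }.
      Root sage: left subtree has 0 nodes { }, right has 1 {reed}.

kale, rye, hop, aster, fir, lime, sage, reed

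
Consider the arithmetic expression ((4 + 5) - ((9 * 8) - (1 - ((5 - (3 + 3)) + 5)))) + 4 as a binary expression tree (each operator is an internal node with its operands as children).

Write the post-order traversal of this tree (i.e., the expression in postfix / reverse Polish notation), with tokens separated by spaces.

4 5 + 9 8 * 1 5 3 3 + - 5 + - - - 4 +

Post-order on an expression tree gives postfix notation: for each operator, emit left operand, right operand, then the operator.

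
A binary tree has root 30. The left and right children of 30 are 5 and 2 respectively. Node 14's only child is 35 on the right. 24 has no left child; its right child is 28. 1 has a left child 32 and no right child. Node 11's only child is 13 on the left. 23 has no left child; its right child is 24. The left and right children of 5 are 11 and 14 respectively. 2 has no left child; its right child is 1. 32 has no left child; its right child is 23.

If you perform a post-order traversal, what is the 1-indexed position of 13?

Post-order visits the left subtree, then the right subtree, then the node.
At 30: go left to 5.
  At 5: go left to 11.
    At 11: go left to 13.
      13 is a leaf — visit 13.
    At 11: no right child.
    Visit 11.
  At 5: go right to 14.
    At 14: no left child.
    At 14: go right to 35.
      35 is a leaf — visit 35.
    Visit 14.
  Visit 5.
At 30: go right to 2.
  At 2: no left child.
  At 2: go right to 1.
    At 1: go left to 32.
      At 32: no left child.
      At 32: go right to 23.
        At 23: no left child.
        At 23: go right to 24.
          At 24: no left child.
          At 24: go right to 28.
            28 is a leaf — visit 28.
          Visit 24.
        Visit 23.
      Visit 32.
    At 1: no right child.
    Visit 1.
  Visit 2.
Visit 30.
Full post-order sequence: 13, 11, 35, 14, 5, 28, 24, 23, 32, 1, 2, 30.

1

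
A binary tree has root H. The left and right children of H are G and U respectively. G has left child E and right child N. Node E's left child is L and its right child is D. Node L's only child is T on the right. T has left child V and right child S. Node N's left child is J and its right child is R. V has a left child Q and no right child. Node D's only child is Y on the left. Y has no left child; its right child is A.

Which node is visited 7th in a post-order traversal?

Post-order visits the left subtree, then the right subtree, then the node.
At H: go left to G.
  At G: go left to E.
    At E: go left to L.
      At L: no left child.
      At L: go right to T.
        At T: go left to V.
          At V: go left to Q.
            Q is a leaf — visit Q.
          At V: no right child.
          Visit V.
        At T: go right to S.
          S is a leaf — visit S.
        Visit T.
      Visit L.
    At E: go right to D.
      At D: go left to Y.
        At Y: no left child.
        At Y: go right to A.
          A is a leaf — visit A.
        Visit Y.
      At D: no right child.
      Visit D.
    Visit E.
  At G: go right to N.
    At N: go left to J.
      J is a leaf — visit J.
    At N: go right to R.
      R is a leaf — visit R.
    Visit N.
  Visit G.
At H: go right to U.
  U is a leaf — visit U.
Visit H.
Full post-order sequence: Q, V, S, T, L, A, Y, D, E, J, R, N, G, U, H.

Y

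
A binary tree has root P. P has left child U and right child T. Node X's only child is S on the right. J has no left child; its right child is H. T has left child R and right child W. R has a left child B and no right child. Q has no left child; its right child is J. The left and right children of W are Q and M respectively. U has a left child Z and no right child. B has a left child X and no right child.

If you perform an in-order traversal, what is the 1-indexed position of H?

11

In-order visits the left subtree, then the node, then the right subtree.
At P: go left to U.
  At U: go left to Z.
    Z is a leaf — visit Z.
  Visit U.
  At U: no right child.
Visit P.
At P: go right to T.
  At T: go left to R.
    At R: go left to B.
      At B: go left to X.
        At X: no left child.
        Visit X.
        At X: go right to S.
          S is a leaf — visit S.
      Visit B.
      At B: no right child.
    Visit R.
    At R: no right child.
  Visit T.
  At T: go right to W.
    At W: go left to Q.
      At Q: no left child.
      Visit Q.
      At Q: go right to J.
        At J: no left child.
        Visit J.
        At J: go right to H.
          H is a leaf — visit H.
    Visit W.
    At W: go right to M.
      M is a leaf — visit M.
Full in-order sequence: Z, U, P, X, S, B, R, T, Q, J, H, W, M.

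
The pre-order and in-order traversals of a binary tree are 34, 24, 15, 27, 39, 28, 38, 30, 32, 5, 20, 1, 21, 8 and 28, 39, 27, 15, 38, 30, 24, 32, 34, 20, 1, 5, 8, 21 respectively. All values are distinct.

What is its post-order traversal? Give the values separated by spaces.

28 39 27 30 38 15 32 24 1 20 8 21 5 34

The first element of pre-order is the root; it splits in-order into left and right subtrees.
Root 34: left subtree has 8 nodes {28, 39, 27, 15, 38, 30, 24, 32}, right has 5 {20, 1, 5, 8, 21}.
  Root 24: left subtree has 6 nodes {28, 39, 27, 15, 38, 30}, right has 1 {32}.
    Root 15: left subtree has 3 nodes {28, 39, 27}, right has 2 {38, 30}.
      Root 27: left subtree has 2 nodes {28, 39}, right has 0 { }.
        Root 39: left subtree has 1 node {28}, right has 0 { }.
      Root 38: left subtree has 0 nodes { }, right has 1 {30}.
  Root 5: left subtree has 2 nodes {20, 1}, right has 2 {8, 21}.
    Root 20: left subtree has 0 nodes { }, right has 1 {1}.
    Root 21: left subtree has 1 node {8}, right has 0 { }.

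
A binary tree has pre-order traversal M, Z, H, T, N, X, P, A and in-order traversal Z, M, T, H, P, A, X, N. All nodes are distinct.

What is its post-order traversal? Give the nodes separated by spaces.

The first element of pre-order is the root; it splits in-order into left and right subtrees.
Root M: left subtree has 1 node {Z}, right has 6 {T, H, P, A, X, N}.
  Root H: left subtree has 1 node {T}, right has 4 {P, A, X, N}.
    Root N: left subtree has 3 nodes {P, A, X}, right has 0 { }.
      Root X: left subtree has 2 nodes {P, A}, right has 0 { }.
        Root P: left subtree has 0 nodes { }, right has 1 {A}.

Z T A P X N H M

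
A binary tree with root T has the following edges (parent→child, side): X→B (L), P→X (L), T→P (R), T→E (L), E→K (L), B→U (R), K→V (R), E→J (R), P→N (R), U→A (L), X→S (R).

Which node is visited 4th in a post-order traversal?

E

Post-order visits the left subtree, then the right subtree, then the node.
At T: go left to E.
  At E: go left to K.
    At K: no left child.
    At K: go right to V.
      V is a leaf — visit V.
    Visit K.
  At E: go right to J.
    J is a leaf — visit J.
  Visit E.
At T: go right to P.
  At P: go left to X.
    At X: go left to B.
      At B: no left child.
      At B: go right to U.
        At U: go left to A.
          A is a leaf — visit A.
        At U: no right child.
        Visit U.
      Visit B.
    At X: go right to S.
      S is a leaf — visit S.
    Visit X.
  At P: go right to N.
    N is a leaf — visit N.
  Visit P.
Visit T.
Full post-order sequence: V, K, J, E, A, U, B, S, X, N, P, T.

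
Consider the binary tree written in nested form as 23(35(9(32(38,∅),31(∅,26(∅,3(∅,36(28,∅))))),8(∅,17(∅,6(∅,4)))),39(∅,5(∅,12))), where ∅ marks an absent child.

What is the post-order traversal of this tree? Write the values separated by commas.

Post-order visits the left subtree, then the right subtree, then the node.
At 23: go left to 35.
  At 35: go left to 9.
    At 9: go left to 32.
      At 32: go left to 38.
        38 is a leaf — visit 38.
      At 32: no right child.
      Visit 32.
    At 9: go right to 31.
      At 31: no left child.
      At 31: go right to 26.
        At 26: no left child.
        At 26: go right to 3.
          At 3: no left child.
          At 3: go right to 36.
            At 36: go left to 28.
              28 is a leaf — visit 28.
            At 36: no right child.
            Visit 36.
          Visit 3.
        Visit 26.
      Visit 31.
    Visit 9.
  At 35: go right to 8.
    At 8: no left child.
    At 8: go right to 17.
      At 17: no left child.
      At 17: go right to 6.
        At 6: no left child.
        At 6: go right to 4.
          4 is a leaf — visit 4.
        Visit 6.
      Visit 17.
    Visit 8.
  Visit 35.
At 23: go right to 39.
  At 39: no left child.
  At 39: go right to 5.
    At 5: no left child.
    At 5: go right to 12.
      12 is a leaf — visit 12.
    Visit 5.
  Visit 39.
Visit 23.

38, 32, 28, 36, 3, 26, 31, 9, 4, 6, 17, 8, 35, 12, 5, 39, 23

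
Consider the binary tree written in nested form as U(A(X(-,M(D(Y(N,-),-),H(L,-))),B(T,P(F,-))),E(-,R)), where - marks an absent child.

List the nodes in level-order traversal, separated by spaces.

U A E X B R M T P D H F Y L N

Level-order visits nodes level by level from the root, left to right within each level.
Level 0: U
Level 1: A, E
Level 2: X, B, R
Level 3: M, T, P
Level 4: D, H, F
Level 5: Y, L
Level 6: N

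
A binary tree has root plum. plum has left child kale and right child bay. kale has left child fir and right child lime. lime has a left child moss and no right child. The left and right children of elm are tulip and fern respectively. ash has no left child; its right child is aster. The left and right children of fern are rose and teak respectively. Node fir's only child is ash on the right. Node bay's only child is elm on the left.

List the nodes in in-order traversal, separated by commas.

In-order visits the left subtree, then the node, then the right subtree.
At plum: go left to kale.
  At kale: go left to fir.
    At fir: no left child.
    Visit fir.
    At fir: go right to ash.
      At ash: no left child.
      Visit ash.
      At ash: go right to aster.
        aster is a leaf — visit aster.
  Visit kale.
  At kale: go right to lime.
    At lime: go left to moss.
      moss is a leaf — visit moss.
    Visit lime.
    At lime: no right child.
Visit plum.
At plum: go right to bay.
  At bay: go left to elm.
    At elm: go left to tulip.
      tulip is a leaf — visit tulip.
    Visit elm.
    At elm: go right to fern.
      At fern: go left to rose.
        rose is a leaf — visit rose.
      Visit fern.
      At fern: go right to teak.
        teak is a leaf — visit teak.
  Visit bay.
  At bay: no right child.

fir, ash, aster, kale, moss, lime, plum, tulip, elm, rose, fern, teak, bay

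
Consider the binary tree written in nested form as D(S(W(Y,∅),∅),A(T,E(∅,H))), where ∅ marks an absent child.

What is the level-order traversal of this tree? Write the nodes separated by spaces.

D S A W T E Y H

Level-order visits nodes level by level from the root, left to right within each level.
Level 0: D
Level 1: S, A
Level 2: W, T, E
Level 3: Y, H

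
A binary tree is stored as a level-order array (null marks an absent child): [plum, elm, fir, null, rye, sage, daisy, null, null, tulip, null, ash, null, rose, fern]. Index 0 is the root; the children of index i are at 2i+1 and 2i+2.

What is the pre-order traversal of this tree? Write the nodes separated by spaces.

plum elm rye tulip fir sage ash daisy rose fern

Pre-order visits the node, then its left subtree, then its right subtree.
Visit plum.
At plum: go left to elm.
  Visit elm.
  At elm: no left child.
  At elm: go right to rye.
    Visit rye.
    At rye: go left to tulip.
      tulip is a leaf — visit tulip.
    At rye: no right child.
At plum: go right to fir.
  Visit fir.
  At fir: go left to sage.
    Visit sage.
    At sage: go left to ash.
      ash is a leaf — visit ash.
    At sage: no right child.
  At fir: go right to daisy.
    Visit daisy.
    At daisy: go left to rose.
      rose is a leaf — visit rose.
    At daisy: go right to fern.
      fern is a leaf — visit fern.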